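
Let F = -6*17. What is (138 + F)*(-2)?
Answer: -72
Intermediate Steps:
F = -102
(138 + F)*(-2) = (138 - 102)*(-2) = 36*(-2) = -72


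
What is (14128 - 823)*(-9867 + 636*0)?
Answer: -131280435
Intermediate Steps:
(14128 - 823)*(-9867 + 636*0) = 13305*(-9867 + 0) = 13305*(-9867) = -131280435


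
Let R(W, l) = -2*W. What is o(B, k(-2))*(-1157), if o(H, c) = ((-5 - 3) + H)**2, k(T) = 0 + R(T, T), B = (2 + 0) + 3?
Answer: -10413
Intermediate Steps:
B = 5 (B = 2 + 3 = 5)
k(T) = -2*T (k(T) = 0 - 2*T = -2*T)
o(H, c) = (-8 + H)**2
o(B, k(-2))*(-1157) = (-8 + 5)**2*(-1157) = (-3)**2*(-1157) = 9*(-1157) = -10413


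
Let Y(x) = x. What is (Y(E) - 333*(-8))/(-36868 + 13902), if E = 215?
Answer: -2879/22966 ≈ -0.12536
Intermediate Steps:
(Y(E) - 333*(-8))/(-36868 + 13902) = (215 - 333*(-8))/(-36868 + 13902) = (215 + 2664)/(-22966) = 2879*(-1/22966) = -2879/22966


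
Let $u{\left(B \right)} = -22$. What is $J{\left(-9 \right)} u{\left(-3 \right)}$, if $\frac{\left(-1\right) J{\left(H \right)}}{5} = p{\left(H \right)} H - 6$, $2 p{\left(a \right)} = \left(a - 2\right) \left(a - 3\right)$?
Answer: $-66000$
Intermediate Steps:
$p{\left(a \right)} = \frac{\left(-3 + a\right) \left(-2 + a\right)}{2}$ ($p{\left(a \right)} = \frac{\left(a - 2\right) \left(a - 3\right)}{2} = \frac{\left(-2 + a\right) \left(-3 + a\right)}{2} = \frac{\left(-3 + a\right) \left(-2 + a\right)}{2}$)
$J{\left(H \right)} = 30 - 5 H \left(3 + \frac{H^{2}}{2} - \frac{5 H}{2}\right)$ ($J{\left(H \right)} = - 5 \left(\left(3 + \frac{H^{2}}{2} - \frac{5 H}{2}\right) H - 6\right) = - 5 \left(H \left(3 + \frac{H^{2}}{2} - \frac{5 H}{2}\right) - 6\right) = - 5 \left(-6 + H \left(3 + \frac{H^{2}}{2} - \frac{5 H}{2}\right)\right) = 30 - 5 H \left(3 + \frac{H^{2}}{2} - \frac{5 H}{2}\right)$)
$J{\left(-9 \right)} u{\left(-3 \right)} = \left(30 - - \frac{45 \left(6 + \left(-9\right)^{2} - -45\right)}{2}\right) \left(-22\right) = \left(30 - - \frac{45 \left(6 + 81 + 45\right)}{2}\right) \left(-22\right) = \left(30 - \left(- \frac{45}{2}\right) 132\right) \left(-22\right) = \left(30 + 2970\right) \left(-22\right) = 3000 \left(-22\right) = -66000$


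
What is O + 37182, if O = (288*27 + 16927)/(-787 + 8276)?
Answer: 278480701/7489 ≈ 37185.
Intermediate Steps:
O = 24703/7489 (O = (7776 + 16927)/7489 = 24703*(1/7489) = 24703/7489 ≈ 3.2986)
O + 37182 = 24703/7489 + 37182 = 278480701/7489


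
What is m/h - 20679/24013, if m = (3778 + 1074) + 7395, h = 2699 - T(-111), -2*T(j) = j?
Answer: 478844549/126956731 ≈ 3.7717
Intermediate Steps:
T(j) = -j/2
h = 5287/2 (h = 2699 - (-1)*(-111)/2 = 2699 - 1*111/2 = 2699 - 111/2 = 5287/2 ≈ 2643.5)
m = 12247 (m = 4852 + 7395 = 12247)
m/h - 20679/24013 = 12247/(5287/2) - 20679/24013 = 12247*(2/5287) - 20679*1/24013 = 24494/5287 - 20679/24013 = 478844549/126956731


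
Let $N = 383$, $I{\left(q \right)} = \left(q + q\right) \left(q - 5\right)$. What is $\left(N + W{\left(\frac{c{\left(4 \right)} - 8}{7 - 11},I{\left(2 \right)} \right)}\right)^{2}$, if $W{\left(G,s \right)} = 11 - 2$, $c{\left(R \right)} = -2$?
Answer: $153664$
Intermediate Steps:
$I{\left(q \right)} = 2 q \left(-5 + q\right)$
$W{\left(G,s \right)} = 9$ ($W{\left(G,s \right)} = 11 - 2 = 9$)
$\left(N + W{\left(\frac{c{\left(4 \right)} - 8}{7 - 11},I{\left(2 \right)} \right)}\right)^{2} = \left(383 + 9\right)^{2} = 392^{2} = 153664$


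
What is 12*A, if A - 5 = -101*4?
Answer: -4788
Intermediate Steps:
A = -399 (A = 5 - 101*4 = 5 - 404 = -399)
12*A = 12*(-399) = -4788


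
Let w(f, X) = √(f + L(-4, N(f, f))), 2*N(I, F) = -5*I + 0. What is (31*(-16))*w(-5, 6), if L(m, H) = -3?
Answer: -992*I*√2 ≈ -1402.9*I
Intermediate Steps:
N(I, F) = -5*I/2 (N(I, F) = (-5*I + 0)/2 = (-5*I)/2 = -5*I/2)
w(f, X) = √(-3 + f) (w(f, X) = √(f - 3) = √(-3 + f))
(31*(-16))*w(-5, 6) = (31*(-16))*√(-3 - 5) = -992*I*√2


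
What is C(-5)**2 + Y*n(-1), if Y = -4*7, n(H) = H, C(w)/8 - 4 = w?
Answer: 92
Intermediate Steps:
C(w) = 32 + 8*w
Y = -28
C(-5)**2 + Y*n(-1) = (32 + 8*(-5))**2 - 28*(-1) = (32 - 40)**2 + 28 = (-8)**2 + 28 = 64 + 28 = 92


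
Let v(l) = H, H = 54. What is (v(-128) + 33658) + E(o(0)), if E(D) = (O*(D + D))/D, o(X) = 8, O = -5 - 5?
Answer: 33692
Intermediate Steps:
O = -10
v(l) = 54
E(D) = -20 (E(D) = (-10*(D + D))/D = (-20*D)/D = -20)
(v(-128) + 33658) + E(o(0)) = (54 + 33658) - 20 = 33712 - 20 = 33692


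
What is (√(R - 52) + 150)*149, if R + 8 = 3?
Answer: 22350 + 149*I*√57 ≈ 22350.0 + 1124.9*I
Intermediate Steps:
R = -5 (R = -8 + 3 = -5)
(√(R - 52) + 150)*149 = (√(-5 - 52) + 150)*149 = (√(-57) + 150)*149 = (I*√57 + 150)*149 = (150 + I*√57)*149 = 22350 + 149*I*√57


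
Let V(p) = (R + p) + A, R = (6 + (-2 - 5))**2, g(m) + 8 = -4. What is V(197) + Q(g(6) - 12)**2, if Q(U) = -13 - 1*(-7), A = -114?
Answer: 120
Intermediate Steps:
g(m) = -12 (g(m) = -8 - 4 = -12)
R = 1 (R = (6 - 7)**2 = (-1)**2 = 1)
Q(U) = -6 (Q(U) = -13 + 7 = -6)
V(p) = -113 + p (V(p) = (1 + p) - 114 = -113 + p)
V(197) + Q(g(6) - 12)**2 = (-113 + 197) + (-6)**2 = 84 + 36 = 120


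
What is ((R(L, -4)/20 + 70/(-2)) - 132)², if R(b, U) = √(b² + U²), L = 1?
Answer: (3340 - √17)²/400 ≈ 27820.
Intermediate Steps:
R(b, U) = √(U² + b²)
((R(L, -4)/20 + 70/(-2)) - 132)² = ((√((-4)² + 1²)/20 + 70/(-2)) - 132)² = ((√(16 + 1)*(1/20) + 70*(-½)) - 132)² = ((√17*(1/20) - 35) - 132)² = ((√17/20 - 35) - 132)² = ((-35 + √17/20) - 132)² = (-167 + √17/20)²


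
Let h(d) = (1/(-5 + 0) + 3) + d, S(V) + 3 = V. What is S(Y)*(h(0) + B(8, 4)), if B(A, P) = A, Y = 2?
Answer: -54/5 ≈ -10.800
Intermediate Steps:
S(V) = -3 + V
h(d) = 14/5 + d (h(d) = (1/(-5) + 3) + d = (-1/5 + 3) + d = 14/5 + d)
S(Y)*(h(0) + B(8, 4)) = (-3 + 2)*((14/5 + 0) + 8) = -(14/5 + 8) = -1*54/5 = -54/5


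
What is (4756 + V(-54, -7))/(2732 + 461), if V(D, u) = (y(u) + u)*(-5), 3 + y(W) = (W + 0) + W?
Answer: 4876/3193 ≈ 1.5271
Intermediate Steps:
y(W) = -3 + 2*W (y(W) = -3 + ((W + 0) + W) = -3 + (W + W) = -3 + 2*W)
V(D, u) = 15 - 15*u (V(D, u) = ((-3 + 2*u) + u)*(-5) = (-3 + 3*u)*(-5) = 15 - 15*u)
(4756 + V(-54, -7))/(2732 + 461) = (4756 + (15 - 15*(-7)))/(2732 + 461) = (4756 + (15 + 105))/3193 = (4756 + 120)*(1/3193) = 4876*(1/3193) = 4876/3193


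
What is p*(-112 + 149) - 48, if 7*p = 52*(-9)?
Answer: -17652/7 ≈ -2521.7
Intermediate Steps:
p = -468/7 (p = (52*(-9))/7 = (1/7)*(-468) = -468/7 ≈ -66.857)
p*(-112 + 149) - 48 = -468*(-112 + 149)/7 - 48 = -468/7*37 - 48 = -17316/7 - 48 = -17652/7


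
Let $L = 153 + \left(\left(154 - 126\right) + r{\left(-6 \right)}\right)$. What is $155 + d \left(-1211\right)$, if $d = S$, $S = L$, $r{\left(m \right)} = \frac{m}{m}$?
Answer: $-220247$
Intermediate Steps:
$r{\left(m \right)} = 1$
$L = 182$ ($L = 153 + \left(\left(154 - 126\right) + 1\right) = 153 + \left(28 + 1\right) = 153 + 29 = 182$)
$S = 182$
$d = 182$
$155 + d \left(-1211\right) = 155 + 182 \left(-1211\right) = 155 - 220402 = -220247$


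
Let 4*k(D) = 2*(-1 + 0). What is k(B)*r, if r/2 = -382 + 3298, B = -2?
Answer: -2916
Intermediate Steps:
r = 5832 (r = 2*(-382 + 3298) = 2*2916 = 5832)
k(D) = -½ (k(D) = (2*(-1 + 0))/4 = (2*(-1))/4 = (¼)*(-2) = -½)
k(B)*r = -½*5832 = -2916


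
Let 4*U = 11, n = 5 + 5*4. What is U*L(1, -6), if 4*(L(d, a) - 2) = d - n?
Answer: -11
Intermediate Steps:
n = 25 (n = 5 + 20 = 25)
U = 11/4 (U = (1/4)*11 = 11/4 ≈ 2.7500)
L(d, a) = -17/4 + d/4 (L(d, a) = 2 + (d - 1*25)/4 = 2 + (d - 25)/4 = 2 + (-25 + d)/4 = 2 + (-25/4 + d/4) = -17/4 + d/4)
U*L(1, -6) = 11*(-17/4 + (1/4)*1)/4 = 11*(-17/4 + 1/4)/4 = (11/4)*(-4) = -11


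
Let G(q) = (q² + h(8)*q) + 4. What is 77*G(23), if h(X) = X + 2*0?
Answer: 55209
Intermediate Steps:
h(X) = X (h(X) = X + 0 = X)
G(q) = 4 + q² + 8*q (G(q) = (q² + 8*q) + 4 = 4 + q² + 8*q)
77*G(23) = 77*(4 + 23² + 8*23) = 77*(4 + 529 + 184) = 77*717 = 55209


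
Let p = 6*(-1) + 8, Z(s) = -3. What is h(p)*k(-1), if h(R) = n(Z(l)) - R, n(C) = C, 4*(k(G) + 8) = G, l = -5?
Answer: 165/4 ≈ 41.250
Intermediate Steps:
k(G) = -8 + G/4
p = 2 (p = -6 + 8 = 2)
h(R) = -3 - R
h(p)*k(-1) = (-3 - 1*2)*(-8 + (¼)*(-1)) = (-3 - 2)*(-8 - ¼) = -5*(-33/4) = 165/4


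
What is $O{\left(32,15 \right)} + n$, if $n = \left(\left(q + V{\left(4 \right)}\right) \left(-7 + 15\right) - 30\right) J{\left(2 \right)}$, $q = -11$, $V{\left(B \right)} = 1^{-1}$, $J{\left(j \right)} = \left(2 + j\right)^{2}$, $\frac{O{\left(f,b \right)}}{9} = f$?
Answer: $-1472$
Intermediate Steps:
$O{\left(f,b \right)} = 9 f$
$V{\left(B \right)} = 1$
$n = -1760$ ($n = \left(\left(-11 + 1\right) \left(-7 + 15\right) - 30\right) \left(2 + 2\right)^{2} = \left(\left(-10\right) 8 - 30\right) 4^{2} = \left(-80 - 30\right) 16 = \left(-110\right) 16 = -1760$)
$O{\left(32,15 \right)} + n = 9 \cdot 32 - 1760 = 288 - 1760 = -1472$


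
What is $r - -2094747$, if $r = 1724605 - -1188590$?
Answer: $5007942$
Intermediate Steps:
$r = 2913195$ ($r = 1724605 + 1188590 = 2913195$)
$r - -2094747 = 2913195 - -2094747 = 2913195 + 2094747 = 5007942$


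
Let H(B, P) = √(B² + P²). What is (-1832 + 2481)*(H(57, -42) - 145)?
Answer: -94105 + 1947*√557 ≈ -48154.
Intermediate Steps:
(-1832 + 2481)*(H(57, -42) - 145) = (-1832 + 2481)*(√(57² + (-42)²) - 145) = 649*(√(3249 + 1764) - 145) = 649*(√5013 - 145) = 649*(3*√557 - 145) = 649*(-145 + 3*√557) = -94105 + 1947*√557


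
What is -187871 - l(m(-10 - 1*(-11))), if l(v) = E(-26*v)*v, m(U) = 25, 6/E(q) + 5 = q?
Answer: -24611071/131 ≈ -1.8787e+5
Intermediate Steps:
E(q) = 6/(-5 + q)
l(v) = 6*v/(-5 - 26*v) (l(v) = (6/(-5 - 26*v))*v = 6*v/(-5 - 26*v))
-187871 - l(m(-10 - 1*(-11))) = -187871 - (-6)*25/(5 + 26*25) = -187871 - (-6)*25/(5 + 650) = -187871 - (-6)*25/655 = -187871 - 1*(-30/131) = -187871 + 30/131 = -24611071/131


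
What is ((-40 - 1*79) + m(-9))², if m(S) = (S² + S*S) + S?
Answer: 1156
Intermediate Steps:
m(S) = S + 2*S² (m(S) = (S² + S²) + S = 2*S² + S = S + 2*S²)
((-40 - 1*79) + m(-9))² = ((-40 - 1*79) - 9*(1 + 2*(-9)))² = ((-40 - 79) - 9*(1 - 18))² = (-119 - 9*(-17))² = (-119 + 153)² = 34² = 1156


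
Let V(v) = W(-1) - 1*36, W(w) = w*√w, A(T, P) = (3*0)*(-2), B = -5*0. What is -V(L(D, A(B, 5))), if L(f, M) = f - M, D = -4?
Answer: 36 + I ≈ 36.0 + 1.0*I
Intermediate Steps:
B = 0
A(T, P) = 0 (A(T, P) = 0*(-2) = 0)
W(w) = w^(3/2)
V(v) = -36 - I (V(v) = (-1)^(3/2) - 1*36 = -I - 36 = -36 - I)
-V(L(D, A(B, 5))) = -(-36 - I) = 36 + I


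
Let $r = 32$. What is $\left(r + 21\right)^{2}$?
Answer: $2809$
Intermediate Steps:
$\left(r + 21\right)^{2} = \left(32 + 21\right)^{2} = 53^{2} = 2809$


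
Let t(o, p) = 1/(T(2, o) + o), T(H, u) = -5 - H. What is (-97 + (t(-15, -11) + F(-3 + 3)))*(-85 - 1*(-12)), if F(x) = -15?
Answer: 179945/22 ≈ 8179.3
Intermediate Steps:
t(o, p) = 1/(-7 + o) (t(o, p) = 1/((-5 - 1*2) + o) = 1/((-5 - 2) + o) = 1/(-7 + o))
(-97 + (t(-15, -11) + F(-3 + 3)))*(-85 - 1*(-12)) = (-97 + (1/(-7 - 15) - 15))*(-85 - 1*(-12)) = (-97 + (1/(-22) - 15))*(-85 + 12) = (-97 + (-1/22 - 15))*(-73) = (-97 - 331/22)*(-73) = -2465/22*(-73) = 179945/22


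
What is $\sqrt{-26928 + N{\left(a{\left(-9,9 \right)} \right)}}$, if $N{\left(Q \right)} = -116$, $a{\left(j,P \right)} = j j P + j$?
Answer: $2 i \sqrt{6761} \approx 164.45 i$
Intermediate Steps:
$a{\left(j,P \right)} = j + P j^{2}$ ($a{\left(j,P \right)} = j^{2} P + j = P j^{2} + j = j + P j^{2}$)
$\sqrt{-26928 + N{\left(a{\left(-9,9 \right)} \right)}} = \sqrt{-26928 - 116} = \sqrt{-27044} = 2 i \sqrt{6761}$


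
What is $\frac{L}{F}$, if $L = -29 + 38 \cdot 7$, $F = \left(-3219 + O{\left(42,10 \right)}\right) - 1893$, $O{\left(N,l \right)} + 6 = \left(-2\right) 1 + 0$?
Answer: $- \frac{237}{5120} \approx -0.046289$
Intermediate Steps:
$O{\left(N,l \right)} = -8$ ($O{\left(N,l \right)} = -6 + \left(\left(-2\right) 1 + 0\right) = -6 + \left(-2 + 0\right) = -6 - 2 = -8$)
$F = -5120$ ($F = \left(-3219 - 8\right) - 1893 = -3227 - 1893 = -5120$)
$L = 237$ ($L = -29 + 266 = 237$)
$\frac{L}{F} = \frac{237}{-5120} = 237 \left(- \frac{1}{5120}\right) = - \frac{237}{5120}$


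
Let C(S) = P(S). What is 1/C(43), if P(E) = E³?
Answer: 1/79507 ≈ 1.2578e-5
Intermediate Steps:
C(S) = S³
1/C(43) = 1/(43³) = 1/79507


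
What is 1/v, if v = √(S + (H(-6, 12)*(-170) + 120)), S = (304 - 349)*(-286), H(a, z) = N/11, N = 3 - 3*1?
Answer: √12990/12990 ≈ 0.0087740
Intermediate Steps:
N = 0 (N = 3 - 3 = 0)
H(a, z) = 0 (H(a, z) = 0/11 = 0*(1/11) = 0)
S = 12870 (S = -45*(-286) = 12870)
v = √12990 (v = √(12870 + (0*(-170) + 120)) = √(12870 + (0 + 120)) = √(12870 + 120) = √12990 ≈ 113.97)
1/v = 1/(√12990) = √12990/12990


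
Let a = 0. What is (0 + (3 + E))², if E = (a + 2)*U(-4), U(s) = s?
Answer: 25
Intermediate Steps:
E = -8 (E = (0 + 2)*(-4) = 2*(-4) = -8)
(0 + (3 + E))² = (0 + (3 - 8))² = (0 - 5)² = (-5)² = 25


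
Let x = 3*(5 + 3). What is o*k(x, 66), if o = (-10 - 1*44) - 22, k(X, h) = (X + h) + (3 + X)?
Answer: -8892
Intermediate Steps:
x = 24 (x = 3*8 = 24)
k(X, h) = 3 + h + 2*X
o = -76 (o = (-10 - 44) - 22 = -54 - 22 = -76)
o*k(x, 66) = -76*(3 + 66 + 2*24) = -76*(3 + 66 + 48) = -76*117 = -8892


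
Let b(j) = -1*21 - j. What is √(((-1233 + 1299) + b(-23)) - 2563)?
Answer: I*√2495 ≈ 49.95*I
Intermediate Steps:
b(j) = -21 - j
√(((-1233 + 1299) + b(-23)) - 2563) = √(((-1233 + 1299) + (-21 - 1*(-23))) - 2563) = √((66 + (-21 + 23)) - 2563) = √((66 + 2) - 2563) = √(68 - 2563) = √(-2495) = I*√2495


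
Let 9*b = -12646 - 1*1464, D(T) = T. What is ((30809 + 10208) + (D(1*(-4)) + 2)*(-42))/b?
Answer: -369909/14110 ≈ -26.216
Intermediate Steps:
b = -14110/9 (b = (-12646 - 1*1464)/9 = (-12646 - 1464)/9 = (⅑)*(-14110) = -14110/9 ≈ -1567.8)
((30809 + 10208) + (D(1*(-4)) + 2)*(-42))/b = ((30809 + 10208) + (1*(-4) + 2)*(-42))/(-14110/9) = (41017 + (-4 + 2)*(-42))*(-9/14110) = (41017 - 2*(-42))*(-9/14110) = (41017 + 84)*(-9/14110) = 41101*(-9/14110) = -369909/14110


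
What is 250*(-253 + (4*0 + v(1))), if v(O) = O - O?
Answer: -63250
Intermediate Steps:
v(O) = 0
250*(-253 + (4*0 + v(1))) = 250*(-253 + (4*0 + 0)) = 250*(-253 + (0 + 0)) = 250*(-253 + 0) = 250*(-253) = -63250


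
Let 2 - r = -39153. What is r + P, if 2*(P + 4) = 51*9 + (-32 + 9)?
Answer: 39369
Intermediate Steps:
r = 39155 (r = 2 - 1*(-39153) = 2 + 39153 = 39155)
P = 214 (P = -4 + (51*9 + (-32 + 9))/2 = -4 + (459 - 23)/2 = -4 + (½)*436 = -4 + 218 = 214)
r + P = 39155 + 214 = 39369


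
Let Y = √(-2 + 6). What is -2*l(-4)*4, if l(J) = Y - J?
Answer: -48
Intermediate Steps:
Y = 2 (Y = √4 = 2)
l(J) = 2 - J
-2*l(-4)*4 = -2*(2 - 1*(-4))*4 = -2*(2 + 4)*4 = -2*6*4 = -12*4 = -48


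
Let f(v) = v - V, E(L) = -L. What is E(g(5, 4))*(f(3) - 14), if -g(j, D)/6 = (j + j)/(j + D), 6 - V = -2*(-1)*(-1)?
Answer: -380/3 ≈ -126.67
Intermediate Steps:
V = 8 (V = 6 - (-2*(-1))*(-1) = 6 - 2*(-1) = 6 - 1*(-2) = 6 + 2 = 8)
g(j, D) = -12*j/(D + j) (g(j, D) = -6*(j + j)/(j + D) = -6*2*j/(D + j) = -12*j/(D + j))
f(v) = -8 + v (f(v) = v - 1*8 = v - 8 = -8 + v)
E(g(5, 4))*(f(3) - 14) = (-(-12)*5/(4 + 5))*((-8 + 3) - 14) = (-(-12)*5/9)*(-5 - 14) = -(-12)*5/9*(-19) = -1*(-20/3)*(-19) = (20/3)*(-19) = -380/3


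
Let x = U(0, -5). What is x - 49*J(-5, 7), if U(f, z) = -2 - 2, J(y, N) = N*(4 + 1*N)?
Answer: -3777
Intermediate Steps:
J(y, N) = N*(4 + N)
U(f, z) = -4
x = -4
x - 49*J(-5, 7) = -4 - 343*(4 + 7) = -4 - 343*11 = -4 - 49*77 = -4 - 3773 = -3777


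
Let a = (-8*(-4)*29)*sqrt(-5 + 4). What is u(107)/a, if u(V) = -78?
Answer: 39*I/464 ≈ 0.084052*I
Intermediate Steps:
a = 928*I (a = (32*29)*sqrt(-1) = 928*I ≈ 928.0*I)
u(107)/a = -78*(-I/928) = -(-39)*I/464 = 39*I/464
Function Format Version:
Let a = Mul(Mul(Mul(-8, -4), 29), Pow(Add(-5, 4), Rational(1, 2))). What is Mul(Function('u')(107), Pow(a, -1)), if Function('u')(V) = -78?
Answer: Mul(Rational(39, 464), I) ≈ Mul(0.084052, I)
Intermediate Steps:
a = Mul(928, I) (a = Mul(Mul(32, 29), Pow(-1, Rational(1, 2))) = Mul(928, I) ≈ Mul(928.00, I))
Mul(Function('u')(107), Pow(a, -1)) = Mul(-78, Pow(Mul(928, I), -1)) = Mul(-78, Mul(Rational(-1, 928), I)) = Mul(Rational(39, 464), I)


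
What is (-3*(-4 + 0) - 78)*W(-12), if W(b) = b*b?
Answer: -9504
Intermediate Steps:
W(b) = b²
(-3*(-4 + 0) - 78)*W(-12) = (-3*(-4 + 0) - 78)*(-12)² = (-3*(-4) - 78)*144 = (12 - 78)*144 = -66*144 = -9504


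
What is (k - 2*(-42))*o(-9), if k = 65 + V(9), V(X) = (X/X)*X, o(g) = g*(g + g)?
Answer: 25596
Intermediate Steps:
o(g) = 2*g² (o(g) = g*(2*g) = 2*g²)
V(X) = X (V(X) = 1*X = X)
k = 74 (k = 65 + 9 = 74)
(k - 2*(-42))*o(-9) = (74 - 2*(-42))*(2*(-9)²) = (74 + 84)*(2*81) = 158*162 = 25596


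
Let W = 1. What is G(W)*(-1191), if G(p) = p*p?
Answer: -1191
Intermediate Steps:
G(p) = p²
G(W)*(-1191) = 1²*(-1191) = 1*(-1191) = -1191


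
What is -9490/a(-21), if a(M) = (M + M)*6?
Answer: 4745/126 ≈ 37.659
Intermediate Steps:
a(M) = 12*M (a(M) = (2*M)*6 = 12*M)
-9490/a(-21) = -9490/(12*(-21)) = -9490/(-252) = -9490*(-1/252) = 4745/126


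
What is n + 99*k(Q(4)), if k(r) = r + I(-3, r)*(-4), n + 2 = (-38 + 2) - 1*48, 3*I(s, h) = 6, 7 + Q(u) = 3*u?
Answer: -383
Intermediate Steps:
Q(u) = -7 + 3*u
I(s, h) = 2 (I(s, h) = (⅓)*6 = 2)
n = -86 (n = -2 + ((-38 + 2) - 1*48) = -2 + (-36 - 48) = -2 - 84 = -86)
k(r) = -8 + r (k(r) = r + 2*(-4) = r - 8 = -8 + r)
n + 99*k(Q(4)) = -86 + 99*(-8 + (-7 + 3*4)) = -86 + 99*(-8 + (-7 + 12)) = -86 + 99*(-8 + 5) = -86 + 99*(-3) = -86 - 297 = -383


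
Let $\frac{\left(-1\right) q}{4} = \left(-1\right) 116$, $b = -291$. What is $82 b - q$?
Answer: $-24326$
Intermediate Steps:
$q = 464$ ($q = - 4 \left(\left(-1\right) 116\right) = \left(-4\right) \left(-116\right) = 464$)
$82 b - q = 82 \left(-291\right) - 464 = -23862 - 464 = -24326$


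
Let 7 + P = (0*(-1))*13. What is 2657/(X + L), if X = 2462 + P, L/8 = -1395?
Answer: -2657/8705 ≈ -0.30523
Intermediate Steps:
L = -11160 (L = 8*(-1395) = -11160)
P = -7 (P = -7 + (0*(-1))*13 = -7 + 0*13 = -7 + 0 = -7)
X = 2455 (X = 2462 - 7 = 2455)
2657/(X + L) = 2657/(2455 - 11160) = 2657/(-8705) = 2657*(-1/8705) = -2657/8705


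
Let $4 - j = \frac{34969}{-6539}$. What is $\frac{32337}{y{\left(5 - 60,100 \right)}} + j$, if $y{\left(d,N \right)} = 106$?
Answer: $\frac{217930893}{693134} \approx 314.41$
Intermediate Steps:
$j = \frac{61125}{6539}$ ($j = 4 - \frac{34969}{-6539} = 4 - 34969 \left(- \frac{1}{6539}\right) = 4 - - \frac{34969}{6539} = 4 + \frac{34969}{6539} = \frac{61125}{6539} \approx 9.3478$)
$\frac{32337}{y{\left(5 - 60,100 \right)}} + j = \frac{32337}{106} + \frac{61125}{6539} = \frac{217930893}{693134}$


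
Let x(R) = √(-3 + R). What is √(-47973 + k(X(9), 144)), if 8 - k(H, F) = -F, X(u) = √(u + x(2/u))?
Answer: I*√47821 ≈ 218.68*I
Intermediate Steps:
X(u) = √(u + √(-3 + 2/u))
k(H, F) = 8 + F (k(H, F) = 8 - (-1)*F = 8 + F)
√(-47973 + k(X(9), 144)) = √(-47973 + (8 + 144)) = √(-47973 + 152) = √(-47821) = I*√47821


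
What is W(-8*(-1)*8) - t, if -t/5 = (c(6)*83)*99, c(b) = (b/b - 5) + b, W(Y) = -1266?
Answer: 80904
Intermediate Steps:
c(b) = -4 + b (c(b) = (1 - 5) + b = -4 + b)
t = -82170 (t = -5*(-4 + 6)*83*99 = -5*2*83*99 = -830*99 = -5*16434 = -82170)
W(-8*(-1)*8) - t = -1266 - 1*(-82170) = -1266 + 82170 = 80904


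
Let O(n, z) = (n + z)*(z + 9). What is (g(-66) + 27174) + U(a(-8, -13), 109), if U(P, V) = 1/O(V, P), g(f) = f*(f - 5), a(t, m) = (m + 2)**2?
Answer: 952614001/29900 ≈ 31860.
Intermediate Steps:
O(n, z) = (9 + z)*(n + z) (O(n, z) = (n + z)*(9 + z) = (9 + z)*(n + z))
a(t, m) = (2 + m)**2
g(f) = f*(-5 + f)
U(P, V) = 1/(P**2 + 9*P + 9*V + P*V) (U(P, V) = 1/(P**2 + 9*V + 9*P + V*P) = 1/(P**2 + 9*V + 9*P + P*V) = 1/(P**2 + 9*P + 9*V + P*V))
(g(-66) + 27174) + U(a(-8, -13), 109) = (-66*(-5 - 66) + 27174) + 1/(((2 - 13)**2)**2 + 9*(2 - 13)**2 + 9*109 + (2 - 13)**2*109) = (-66*(-71) + 27174) + 1/(((-11)**2)**2 + 9*(-11)**2 + 981 + (-11)**2*109) = (4686 + 27174) + 1/(121**2 + 9*121 + 981 + 121*109) = 31860 + 1/(14641 + 1089 + 981 + 13189) = 31860 + 1/29900 = 952614001/29900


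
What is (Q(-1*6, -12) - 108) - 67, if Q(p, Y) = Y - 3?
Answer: -190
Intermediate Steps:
Q(p, Y) = -3 + Y
(Q(-1*6, -12) - 108) - 67 = ((-3 - 12) - 108) - 67 = (-15 - 108) - 67 = -123 - 67 = -190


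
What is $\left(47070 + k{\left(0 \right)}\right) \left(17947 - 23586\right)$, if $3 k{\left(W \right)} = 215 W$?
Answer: $-265427730$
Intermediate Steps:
$k{\left(W \right)} = \frac{215 W}{3}$
$\left(47070 + k{\left(0 \right)}\right) \left(17947 - 23586\right) = \left(47070 + \frac{215}{3} \cdot 0\right) \left(17947 - 23586\right) = \left(47070 + 0\right) \left(17947 - 23586\right) = 47070 \left(17947 - 23586\right) = 47070 \left(-5639\right) = -265427730$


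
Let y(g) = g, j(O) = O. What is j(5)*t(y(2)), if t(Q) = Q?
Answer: 10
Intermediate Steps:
j(5)*t(y(2)) = 5*2 = 10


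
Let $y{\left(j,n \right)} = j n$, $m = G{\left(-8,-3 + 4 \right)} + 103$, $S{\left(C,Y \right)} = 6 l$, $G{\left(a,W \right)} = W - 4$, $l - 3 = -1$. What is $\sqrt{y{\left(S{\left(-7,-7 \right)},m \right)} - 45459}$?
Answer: $i \sqrt{44259} \approx 210.38 i$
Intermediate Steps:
$l = 2$ ($l = 3 - 1 = 2$)
$G{\left(a,W \right)} = -4 + W$ ($G{\left(a,W \right)} = W - 4 = -4 + W$)
$S{\left(C,Y \right)} = 12$ ($S{\left(C,Y \right)} = 6 \cdot 2 = 12$)
$m = 100$ ($m = \left(-4 + \left(-3 + 4\right)\right) + 103 = \left(-4 + 1\right) + 103 = -3 + 103 = 100$)
$\sqrt{y{\left(S{\left(-7,-7 \right)},m \right)} - 45459} = \sqrt{12 \cdot 100 - 45459} = \sqrt{1200 - 45459} = \sqrt{-44259} = i \sqrt{44259}$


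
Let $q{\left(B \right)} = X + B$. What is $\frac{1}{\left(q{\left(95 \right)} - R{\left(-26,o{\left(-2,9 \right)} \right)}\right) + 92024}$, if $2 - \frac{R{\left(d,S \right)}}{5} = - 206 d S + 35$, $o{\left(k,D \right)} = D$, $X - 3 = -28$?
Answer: $\frac{1}{333279} \approx 3.0005 \cdot 10^{-6}$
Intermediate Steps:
$X = -25$ ($X = 3 - 28 = -25$)
$q{\left(B \right)} = -25 + B$
$R{\left(d,S \right)} = -165 + 1030 S d$ ($R{\left(d,S \right)} = 10 - 5 \left(- 206 d S + 35\right) = 10 - 5 \left(- 206 S d + 35\right) = 10 - 5 \left(35 - 206 S d\right) = 10 + \left(-175 + 1030 S d\right) = -165 + 1030 S d$)
$\frac{1}{\left(q{\left(95 \right)} - R{\left(-26,o{\left(-2,9 \right)} \right)}\right) + 92024} = \frac{1}{\left(\left(-25 + 95\right) - \left(-165 + 1030 \cdot 9 \left(-26\right)\right)\right) + 92024} = \frac{1}{\left(70 - \left(-165 - 241020\right)\right) + 92024} = \frac{1}{\left(70 - -241185\right) + 92024} = \frac{1}{\left(70 + 241185\right) + 92024} = \frac{1}{241255 + 92024} = \frac{1}{333279}$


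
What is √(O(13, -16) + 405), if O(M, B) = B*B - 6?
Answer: √655 ≈ 25.593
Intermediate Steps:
O(M, B) = -6 + B² (O(M, B) = B² - 6 = -6 + B²)
√(O(13, -16) + 405) = √((-6 + (-16)²) + 405) = √((-6 + 256) + 405) = √(250 + 405) = √655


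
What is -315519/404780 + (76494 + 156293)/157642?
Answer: 22244237831/31905164380 ≈ 0.69720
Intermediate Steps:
-315519/404780 + (76494 + 156293)/157642 = -315519*1/404780 + 232787*(1/157642) = -315519/404780 + 232787/157642 = 22244237831/31905164380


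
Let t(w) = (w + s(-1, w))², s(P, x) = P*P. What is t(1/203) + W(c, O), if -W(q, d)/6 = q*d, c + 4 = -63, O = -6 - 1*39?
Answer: -745429194/41209 ≈ -18089.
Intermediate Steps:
s(P, x) = P²
t(w) = (1 + w)² (t(w) = (w + (-1)²)² = (w + 1)² = (1 + w)²)
O = -45 (O = -6 - 39 = -45)
c = -67 (c = -4 - 63 = -67)
W(q, d) = -6*d*q (W(q, d) = -6*q*d = -6*d*q)
t(1/203) + W(c, O) = (1 + 1/203)² - 6*(-45)*(-67) = (1 + 1/203)² - 18090 = (204/203)² - 18090 = 41616/41209 - 18090 = -745429194/41209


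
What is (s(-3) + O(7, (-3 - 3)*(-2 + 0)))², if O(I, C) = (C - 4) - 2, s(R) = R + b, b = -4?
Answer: 1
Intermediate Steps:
s(R) = -4 + R (s(R) = R - 4 = -4 + R)
O(I, C) = -6 + C (O(I, C) = (-4 + C) - 2 = -6 + C)
(s(-3) + O(7, (-3 - 3)*(-2 + 0)))² = ((-4 - 3) + (-6 + (-3 - 3)*(-2 + 0)))² = (-7 + (-6 - 6*(-2)))² = (-7 + (-6 + 12))² = (-7 + 6)² = (-1)² = 1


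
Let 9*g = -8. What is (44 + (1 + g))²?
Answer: 157609/81 ≈ 1945.8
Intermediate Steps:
g = -8/9 (g = (⅑)*(-8) = -8/9 ≈ -0.88889)
(44 + (1 + g))² = (44 + (1 - 8/9))² = (44 + ⅑)² = (397/9)² = 157609/81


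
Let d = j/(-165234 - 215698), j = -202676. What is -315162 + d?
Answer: -30013772077/95233 ≈ -3.1516e+5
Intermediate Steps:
d = 50669/95233 (d = -202676/(-165234 - 215698) = -202676/(-380932) = -202676*(-1/380932) = 50669/95233 ≈ 0.53205)
-315162 + d = -315162 + 50669/95233 = -30013772077/95233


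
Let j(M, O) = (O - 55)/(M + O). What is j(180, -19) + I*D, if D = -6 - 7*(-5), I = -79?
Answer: -368925/161 ≈ -2291.5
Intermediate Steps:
j(M, O) = (-55 + O)/(M + O)
D = 29 (D = -6 + 35 = 29)
j(180, -19) + I*D = (-55 - 19)/(180 - 19) - 79*29 = -74/161 - 2291 = -368925/161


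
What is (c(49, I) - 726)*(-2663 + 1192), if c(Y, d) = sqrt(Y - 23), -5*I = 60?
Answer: 1067946 - 1471*sqrt(26) ≈ 1.0604e+6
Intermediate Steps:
I = -12 (I = -1/5*60 = -12)
c(Y, d) = sqrt(-23 + Y)
(c(49, I) - 726)*(-2663 + 1192) = (sqrt(-23 + 49) - 726)*(-2663 + 1192) = (sqrt(26) - 726)*(-1471) = (-726 + sqrt(26))*(-1471) = 1067946 - 1471*sqrt(26)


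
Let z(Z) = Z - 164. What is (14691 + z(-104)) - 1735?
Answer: 12688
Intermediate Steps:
z(Z) = -164 + Z
(14691 + z(-104)) - 1735 = (14691 + (-164 - 104)) - 1735 = (14691 - 268) - 1735 = 14423 - 1735 = 12688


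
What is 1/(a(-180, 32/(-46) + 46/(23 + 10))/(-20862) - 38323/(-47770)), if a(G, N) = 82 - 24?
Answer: 498288870/398361883 ≈ 1.2508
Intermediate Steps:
a(G, N) = 58
1/(a(-180, 32/(-46) + 46/(23 + 10))/(-20862) - 38323/(-47770)) = 1/(58/(-20862) - 38323/(-47770)) = 1/(58*(-1/20862) - 38323*(-1/47770)) = 1/(-29/10431 + 38323/47770) = 1/(398361883/498288870) = 498288870/398361883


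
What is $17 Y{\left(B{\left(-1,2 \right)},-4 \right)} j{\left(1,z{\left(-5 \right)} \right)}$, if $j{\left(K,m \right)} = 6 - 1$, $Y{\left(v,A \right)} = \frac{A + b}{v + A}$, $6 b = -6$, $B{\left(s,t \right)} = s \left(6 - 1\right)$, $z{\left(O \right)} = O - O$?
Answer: $\frac{425}{9} \approx 47.222$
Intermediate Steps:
$z{\left(O \right)} = 0$
$B{\left(s,t \right)} = 5 s$ ($B{\left(s,t \right)} = s 5 = 5 s$)
$b = -1$ ($b = \frac{1}{6} \left(-6\right) = -1$)
$Y{\left(v,A \right)} = \frac{-1 + A}{A + v}$ ($Y{\left(v,A \right)} = \frac{A - 1}{v + A} = \frac{-1 + A}{A + v}$)
$j{\left(K,m \right)} = 5$ ($j{\left(K,m \right)} = 6 - 1 = 5$)
$17 Y{\left(B{\left(-1,2 \right)},-4 \right)} j{\left(1,z{\left(-5 \right)} \right)} = 17 \frac{-1 - 4}{-4 + 5 \left(-1\right)} 5 = 17 \frac{1}{-4 - 5} \left(-5\right) 5 = 17 \frac{1}{-9} \left(-5\right) 5 = 17 \left(\left(- \frac{1}{9}\right) \left(-5\right)\right) 5 = 17 \cdot \frac{5}{9} \cdot 5 = \frac{85}{9} \cdot 5 = \frac{425}{9}$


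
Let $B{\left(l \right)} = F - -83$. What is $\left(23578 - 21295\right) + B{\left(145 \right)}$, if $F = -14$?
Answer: $2352$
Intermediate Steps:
$B{\left(l \right)} = 69$ ($B{\left(l \right)} = -14 - -83 = -14 + 83 = 69$)
$\left(23578 - 21295\right) + B{\left(145 \right)} = \left(23578 - 21295\right) + 69 = 2283 + 69 = 2352$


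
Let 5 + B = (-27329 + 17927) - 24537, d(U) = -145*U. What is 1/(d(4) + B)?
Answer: -1/34524 ≈ -2.8965e-5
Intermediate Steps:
B = -33944 (B = -5 + ((-27329 + 17927) - 24537) = -5 + (-9402 - 24537) = -5 - 33939 = -33944)
1/(d(4) + B) = 1/(-145*4 - 33944) = 1/(-580 - 33944) = 1/(-34524) = -1/34524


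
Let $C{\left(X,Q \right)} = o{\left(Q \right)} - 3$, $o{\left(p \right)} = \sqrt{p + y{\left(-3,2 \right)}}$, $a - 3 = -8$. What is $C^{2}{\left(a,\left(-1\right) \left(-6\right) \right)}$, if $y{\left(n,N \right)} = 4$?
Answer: $\left(3 - \sqrt{10}\right)^{2} \approx 0.026334$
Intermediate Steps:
$a = -5$ ($a = 3 - 8 = -5$)
$o{\left(p \right)} = \sqrt{4 + p}$ ($o{\left(p \right)} = \sqrt{p + 4} = \sqrt{4 + p}$)
$C{\left(X,Q \right)} = -3 + \sqrt{4 + Q}$ ($C{\left(X,Q \right)} = \sqrt{4 + Q} - 3 = -3 + \sqrt{4 + Q}$)
$C^{2}{\left(a,\left(-1\right) \left(-6\right) \right)} = \left(-3 + \sqrt{4 - -6}\right)^{2} = \left(-3 + \sqrt{4 + 6}\right)^{2} = \left(-3 + \sqrt{10}\right)^{2}$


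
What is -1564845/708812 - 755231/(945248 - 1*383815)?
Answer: -1413872418457/397950447596 ≈ -3.5529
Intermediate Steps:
-1564845/708812 - 755231/(945248 - 1*383815) = -1564845*1/708812 - 755231/(945248 - 383815) = -1564845/708812 - 755231/561433 = -1413872418457/397950447596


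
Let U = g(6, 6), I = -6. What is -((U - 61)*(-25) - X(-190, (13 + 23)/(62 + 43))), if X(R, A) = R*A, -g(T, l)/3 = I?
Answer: -7981/7 ≈ -1140.1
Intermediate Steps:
g(T, l) = 18 (g(T, l) = -3*(-6) = 18)
U = 18
X(R, A) = A*R
-((U - 61)*(-25) - X(-190, (13 + 23)/(62 + 43))) = -((18 - 61)*(-25) - (13 + 23)/(62 + 43)*(-190)) = -(-43*(-25) - 36/105*(-190)) = -(1075 - 36*(1/105)*(-190)) = -(1075 - 12*(-190)/35) = -(1075 - 1*(-456/7)) = -(1075 + 456/7) = -1*7981/7 = -7981/7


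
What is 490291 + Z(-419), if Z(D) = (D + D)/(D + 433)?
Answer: 3431618/7 ≈ 4.9023e+5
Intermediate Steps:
Z(D) = 2*D/(433 + D) (Z(D) = (2*D)/(433 + D) = 2*D/(433 + D))
490291 + Z(-419) = 490291 + 2*(-419)/(433 - 419) = 490291 + 2*(-419)/14 = 490291 + 2*(-419)*(1/14) = 490291 - 419/7 = 3431618/7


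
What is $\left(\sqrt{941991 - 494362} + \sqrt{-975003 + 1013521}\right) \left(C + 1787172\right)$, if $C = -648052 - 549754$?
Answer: $589366 \sqrt{38518} + 589366 \sqrt{447629} \approx 5.0998 \cdot 10^{8}$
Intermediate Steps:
$C = -1197806$ ($C = -648052 - 549754 = -1197806$)
$\left(\sqrt{941991 - 494362} + \sqrt{-975003 + 1013521}\right) \left(C + 1787172\right) = \left(\sqrt{941991 - 494362} + \sqrt{-975003 + 1013521}\right) \left(-1197806 + 1787172\right) = \left(\sqrt{941991 + \left(-1085289 + 590927\right)} + \sqrt{38518}\right) 589366 = \left(\sqrt{941991 - 494362} + \sqrt{38518}\right) 589366 = \left(\sqrt{447629} + \sqrt{38518}\right) 589366 = \left(\sqrt{38518} + \sqrt{447629}\right) 589366 = 589366 \sqrt{38518} + 589366 \sqrt{447629}$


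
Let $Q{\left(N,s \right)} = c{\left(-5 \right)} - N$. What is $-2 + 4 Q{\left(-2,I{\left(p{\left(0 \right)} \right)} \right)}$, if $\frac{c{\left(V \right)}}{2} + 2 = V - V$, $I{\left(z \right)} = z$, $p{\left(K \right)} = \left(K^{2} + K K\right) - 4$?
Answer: $-10$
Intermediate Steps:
$p{\left(K \right)} = -4 + 2 K^{2}$ ($p{\left(K \right)} = \left(K^{2} + K^{2}\right) - 4 = 2 K^{2} - 4 = -4 + 2 K^{2}$)
$c{\left(V \right)} = -4$ ($c{\left(V \right)} = -4 + 2 \left(V - V\right) = -4 + 2 \cdot 0 = -4 + 0 = -4$)
$Q{\left(N,s \right)} = -4 - N$
$-2 + 4 Q{\left(-2,I{\left(p{\left(0 \right)} \right)} \right)} = -2 + 4 \left(-4 - -2\right) = -2 + 4 \left(-4 + 2\right) = -2 + 4 \left(-2\right) = -2 - 8 = -10$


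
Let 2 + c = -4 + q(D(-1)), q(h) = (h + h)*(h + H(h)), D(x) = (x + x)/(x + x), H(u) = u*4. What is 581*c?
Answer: 2324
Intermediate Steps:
H(u) = 4*u
D(x) = 1 (D(x) = (2*x)/((2*x)) = (2*x)*(1/(2*x)) = 1)
q(h) = 10*h**2 (q(h) = (h + h)*(h + 4*h) = (2*h)*(5*h) = 10*h**2)
c = 4 (c = -2 + (-4 + 10*1**2) = -2 + (-4 + 10*1) = -2 + (-4 + 10) = -2 + 6 = 4)
581*c = 581*4 = 2324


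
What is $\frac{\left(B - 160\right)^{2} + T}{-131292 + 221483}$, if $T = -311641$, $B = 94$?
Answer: $- \frac{307285}{90191} \approx -3.407$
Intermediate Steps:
$\frac{\left(B - 160\right)^{2} + T}{-131292 + 221483} = \frac{\left(94 - 160\right)^{2} - 311641}{-131292 + 221483} = \frac{\left(-66\right)^{2} - 311641}{90191} = \left(4356 - 311641\right) \frac{1}{90191} = \left(-307285\right) \frac{1}{90191} = - \frac{307285}{90191}$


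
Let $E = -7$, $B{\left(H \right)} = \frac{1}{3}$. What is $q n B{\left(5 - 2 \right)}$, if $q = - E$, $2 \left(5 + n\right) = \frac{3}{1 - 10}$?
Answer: $- \frac{217}{18} \approx -12.056$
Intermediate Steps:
$B{\left(H \right)} = \frac{1}{3}$
$n = - \frac{31}{6}$ ($n = -5 + \frac{3 \frac{1}{1 - 10}}{2} = -5 + \frac{3 \frac{1}{-9}}{2} = -5 + \frac{3 \left(- \frac{1}{9}\right)}{2} = -5 + \frac{1}{2} \left(- \frac{1}{3}\right) = -5 - \frac{1}{6} = - \frac{31}{6} \approx -5.1667$)
$q = 7$ ($q = \left(-1\right) \left(-7\right) = 7$)
$q n B{\left(5 - 2 \right)} = 7 \left(- \frac{31}{6}\right) \frac{1}{3} = \left(- \frac{217}{6}\right) \frac{1}{3} = - \frac{217}{18}$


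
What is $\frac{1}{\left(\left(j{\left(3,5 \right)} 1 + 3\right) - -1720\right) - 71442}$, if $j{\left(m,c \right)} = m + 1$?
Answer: $- \frac{1}{69715} \approx -1.4344 \cdot 10^{-5}$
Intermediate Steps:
$j{\left(m,c \right)} = 1 + m$
$\frac{1}{\left(\left(j{\left(3,5 \right)} 1 + 3\right) - -1720\right) - 71442} = \frac{1}{\left(\left(\left(1 + 3\right) 1 + 3\right) - -1720\right) - 71442} = \frac{1}{\left(\left(4 \cdot 1 + 3\right) + 1720\right) - 71442} = \frac{1}{\left(\left(4 + 3\right) + 1720\right) - 71442} = \frac{1}{\left(7 + 1720\right) - 71442} = \frac{1}{1727 - 71442} = \frac{1}{-69715} = - \frac{1}{69715}$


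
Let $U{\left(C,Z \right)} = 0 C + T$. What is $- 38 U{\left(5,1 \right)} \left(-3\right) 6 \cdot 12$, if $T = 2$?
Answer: $16416$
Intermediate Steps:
$U{\left(C,Z \right)} = 2$ ($U{\left(C,Z \right)} = 0 C + 2 = 0 + 2 = 2$)
$- 38 U{\left(5,1 \right)} \left(-3\right) 6 \cdot 12 = - 38 \cdot 2 \left(-3\right) 6 \cdot 12 = - 38 \left(\left(-6\right) 6\right) 12 = - 38 \left(-36\right) 12 = - \left(-1368\right) 12 = \left(-1\right) \left(-16416\right) = 16416$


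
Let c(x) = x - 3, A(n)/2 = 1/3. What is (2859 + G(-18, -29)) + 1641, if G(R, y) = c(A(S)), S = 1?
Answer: 13493/3 ≈ 4497.7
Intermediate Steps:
A(n) = ⅔ (A(n) = 2/3 = 2*(⅓) = ⅔)
c(x) = -3 + x
G(R, y) = -7/3 (G(R, y) = -3 + ⅔ = -7/3)
(2859 + G(-18, -29)) + 1641 = (2859 - 7/3) + 1641 = 8570/3 + 1641 = 13493/3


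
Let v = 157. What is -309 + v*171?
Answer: 26538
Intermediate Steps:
-309 + v*171 = -309 + 157*171 = -309 + 26847 = 26538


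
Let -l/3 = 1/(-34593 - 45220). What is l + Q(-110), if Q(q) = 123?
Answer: 9817002/79813 ≈ 123.00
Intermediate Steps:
l = 3/79813 (l = -3/(-34593 - 45220) = -3/(-79813) = -3*(-1/79813) = 3/79813 ≈ 3.7588e-5)
l + Q(-110) = 3/79813 + 123 = 9817002/79813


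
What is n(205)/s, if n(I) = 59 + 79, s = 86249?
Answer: 138/86249 ≈ 0.0016000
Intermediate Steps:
n(I) = 138
n(205)/s = 138/86249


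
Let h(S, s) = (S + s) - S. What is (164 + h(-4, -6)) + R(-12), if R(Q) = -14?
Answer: 144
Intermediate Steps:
h(S, s) = s
(164 + h(-4, -6)) + R(-12) = (164 - 6) - 14 = 158 - 14 = 144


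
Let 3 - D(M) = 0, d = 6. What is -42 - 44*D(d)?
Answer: -174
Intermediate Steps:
D(M) = 3 (D(M) = 3 - 1*0 = 3 + 0 = 3)
-42 - 44*D(d) = -42 - 44*3 = -42 - 132 = -174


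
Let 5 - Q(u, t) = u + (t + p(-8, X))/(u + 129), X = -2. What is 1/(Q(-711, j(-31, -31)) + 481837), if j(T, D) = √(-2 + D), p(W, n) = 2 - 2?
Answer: 54484094124/26291463071818583 - 194*I*√33/26291463071818583 ≈ 2.0723e-6 - 4.2388e-14*I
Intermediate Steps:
p(W, n) = 0
Q(u, t) = 5 - u - t/(129 + u) (Q(u, t) = 5 - (u + (t + 0)/(u + 129)) = 5 - (u + t/(129 + u)) = 5 + (-u - t/(129 + u)) = 5 - u - t/(129 + u))
1/(Q(-711, j(-31, -31)) + 481837) = 1/((645 - √(-2 - 31) - 1*(-711)² - 124*(-711))/(129 - 711) + 481837) = 1/((645 - √(-33) - 1*505521 + 88164)/(-582) + 481837) = 1/(-(645 - I*√33 - 505521 + 88164)/582 + 481837) = 1/(-(-416712 - I*√33)/582 + 481837) = 1/((716 + I*√33/582) + 481837) = 1/(482553 + I*√33/582)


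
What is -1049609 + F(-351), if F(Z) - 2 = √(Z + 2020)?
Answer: -1049607 + √1669 ≈ -1.0496e+6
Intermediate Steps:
F(Z) = 2 + √(2020 + Z) (F(Z) = 2 + √(Z + 2020) = 2 + √(2020 + Z))
-1049609 + F(-351) = -1049609 + (2 + √(2020 - 351)) = -1049609 + (2 + √1669) = -1049607 + √1669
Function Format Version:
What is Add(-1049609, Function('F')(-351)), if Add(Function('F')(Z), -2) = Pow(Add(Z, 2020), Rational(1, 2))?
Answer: Add(-1049607, Pow(1669, Rational(1, 2))) ≈ -1.0496e+6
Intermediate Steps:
Function('F')(Z) = Add(2, Pow(Add(2020, Z), Rational(1, 2))) (Function('F')(Z) = Add(2, Pow(Add(Z, 2020), Rational(1, 2))) = Add(2, Pow(Add(2020, Z), Rational(1, 2))))
Add(-1049609, Function('F')(-351)) = Add(-1049609, Add(2, Pow(Add(2020, -351), Rational(1, 2)))) = Add(-1049609, Add(2, Pow(1669, Rational(1, 2)))) = Add(-1049607, Pow(1669, Rational(1, 2)))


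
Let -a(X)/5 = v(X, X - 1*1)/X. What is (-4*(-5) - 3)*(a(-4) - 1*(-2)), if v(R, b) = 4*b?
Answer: -391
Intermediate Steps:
a(X) = -5*(-4 + 4*X)/X (a(X) = -5*4*(X - 1*1)/X = -5*4*(X - 1)/X = -5*4*(-1 + X)/X = -5*(-4 + 4*X)/X)
(-4*(-5) - 3)*(a(-4) - 1*(-2)) = (-4*(-5) - 3)*((-20 + 20/(-4)) - 1*(-2)) = (20 - 3)*((-20 + 20*(-1/4)) + 2) = 17*((-20 - 5) + 2) = 17*(-25 + 2) = 17*(-23) = -391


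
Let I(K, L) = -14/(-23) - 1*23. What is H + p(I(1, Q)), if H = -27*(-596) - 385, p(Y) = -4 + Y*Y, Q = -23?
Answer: 8572112/529 ≈ 16204.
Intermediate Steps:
I(K, L) = -515/23 (I(K, L) = -14*(-1/23) - 23 = 14/23 - 23 = -515/23)
p(Y) = -4 + Y²
H = 15707 (H = 16092 - 385 = 15707)
H + p(I(1, Q)) = 15707 + (-4 + (-515/23)²) = 15707 + (-4 + 265225/529) = 15707 + 263109/529 = 8572112/529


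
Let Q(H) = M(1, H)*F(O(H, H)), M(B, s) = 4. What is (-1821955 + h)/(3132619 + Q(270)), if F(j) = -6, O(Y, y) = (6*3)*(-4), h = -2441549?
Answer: -4263504/3132595 ≈ -1.3610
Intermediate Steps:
O(Y, y) = -72 (O(Y, y) = 18*(-4) = -72)
Q(H) = -24 (Q(H) = 4*(-6) = -24)
(-1821955 + h)/(3132619 + Q(270)) = (-1821955 - 2441549)/(3132619 - 24) = -4263504/3132595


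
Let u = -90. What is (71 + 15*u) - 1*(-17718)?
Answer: 16439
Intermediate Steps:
(71 + 15*u) - 1*(-17718) = (71 + 15*(-90)) - 1*(-17718) = (71 - 1350) + 17718 = -1279 + 17718 = 16439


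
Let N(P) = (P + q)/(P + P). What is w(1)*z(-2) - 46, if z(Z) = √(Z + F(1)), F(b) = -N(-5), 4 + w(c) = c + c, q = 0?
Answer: -46 - I*√10 ≈ -46.0 - 3.1623*I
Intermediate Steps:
N(P) = ½ (N(P) = (P + 0)/(P + P) = P/((2*P)) = P*(1/(2*P)) = ½)
w(c) = -4 + 2*c (w(c) = -4 + (c + c) = -4 + 2*c)
F(b) = -½ (F(b) = -1*½ = -½)
z(Z) = √(-½ + Z) (z(Z) = √(Z - ½) = √(-½ + Z))
w(1)*z(-2) - 46 = (-4 + 2*1)*(√(-2 + 4*(-2))/2) - 46 = (-4 + 2)*(√(-2 - 8)/2) - 46 = -√(-10) - 46 = -I*√10 - 46 = -46 - I*√10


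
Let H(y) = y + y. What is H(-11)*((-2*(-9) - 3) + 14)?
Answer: -638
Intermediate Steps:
H(y) = 2*y
H(-11)*((-2*(-9) - 3) + 14) = (2*(-11))*((-2*(-9) - 3) + 14) = -22*((18 - 3) + 14) = -22*(15 + 14) = -22*29 = -638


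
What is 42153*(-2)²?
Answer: 168612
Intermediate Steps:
42153*(-2)² = 42153*4 = 168612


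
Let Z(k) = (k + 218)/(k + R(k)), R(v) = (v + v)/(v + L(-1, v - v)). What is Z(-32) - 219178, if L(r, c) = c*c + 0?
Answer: -1095921/5 ≈ -2.1918e+5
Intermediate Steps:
L(r, c) = c² (L(r, c) = c² + 0 = c²)
R(v) = 2 (R(v) = (v + v)/(v + (v - v)²) = (2*v)/(v + 0²) = (2*v)/(v + 0) = (2*v)/v = 2)
Z(k) = (218 + k)/(2 + k) (Z(k) = (k + 218)/(k + 2) = (218 + k)/(2 + k))
Z(-32) - 219178 = (218 - 32)/(2 - 32) - 219178 = 186/(-30) - 219178 = -1/30*186 - 219178 = -31/5 - 219178 = -1095921/5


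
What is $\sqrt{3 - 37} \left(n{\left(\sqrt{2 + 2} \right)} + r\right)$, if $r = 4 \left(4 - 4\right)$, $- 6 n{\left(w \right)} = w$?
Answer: $- \frac{i \sqrt{34}}{3} \approx - 1.9437 i$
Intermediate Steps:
$n{\left(w \right)} = - \frac{w}{6}$
$r = 0$ ($r = 4 \cdot 0 = 0$)
$\sqrt{3 - 37} \left(n{\left(\sqrt{2 + 2} \right)} + r\right) = \sqrt{3 - 37} \left(- \frac{\sqrt{2 + 2}}{6} + 0\right) = \sqrt{-34} \left(- \frac{\sqrt{4}}{6} + 0\right) = i \sqrt{34} \left(\left(- \frac{1}{6}\right) 2 + 0\right) = i \sqrt{34} \left(- \frac{1}{3} + 0\right) = i \sqrt{34} \left(- \frac{1}{3}\right) = - \frac{i \sqrt{34}}{3}$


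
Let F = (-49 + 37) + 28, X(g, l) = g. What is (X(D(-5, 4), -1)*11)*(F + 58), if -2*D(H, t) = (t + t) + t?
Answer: -4884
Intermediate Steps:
D(H, t) = -3*t/2 (D(H, t) = -((t + t) + t)/2 = -(2*t + t)/2 = -3*t/2)
F = 16 (F = -12 + 28 = 16)
(X(D(-5, 4), -1)*11)*(F + 58) = (-3/2*4*11)*(16 + 58) = -6*11*74 = -66*74 = -4884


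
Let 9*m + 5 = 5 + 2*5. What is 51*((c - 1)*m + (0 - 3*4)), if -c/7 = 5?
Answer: -2652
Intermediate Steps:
m = 10/9 (m = -5/9 + (5 + 2*5)/9 = -5/9 + (5 + 10)/9 = -5/9 + (⅑)*15 = -5/9 + 5/3 = 10/9 ≈ 1.1111)
c = -35 (c = -7*5 = -35)
51*((c - 1)*m + (0 - 3*4)) = 51*((-35 - 1)*(10/9) + (0 - 3*4)) = 51*(-36*10/9 + (0 - 12)) = 51*(-40 - 12) = 51*(-52) = -2652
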